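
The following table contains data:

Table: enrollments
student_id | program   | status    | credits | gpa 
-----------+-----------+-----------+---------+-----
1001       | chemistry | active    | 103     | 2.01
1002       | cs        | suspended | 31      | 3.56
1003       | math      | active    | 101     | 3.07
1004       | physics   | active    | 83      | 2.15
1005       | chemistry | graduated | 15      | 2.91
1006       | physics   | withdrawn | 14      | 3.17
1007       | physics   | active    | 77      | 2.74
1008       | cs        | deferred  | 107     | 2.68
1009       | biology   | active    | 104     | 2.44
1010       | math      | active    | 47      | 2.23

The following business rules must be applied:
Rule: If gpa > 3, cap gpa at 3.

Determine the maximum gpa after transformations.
3

Step 1: Original maximum gpa = 3.56
Step 2: Apply cap at 3
Step 3: 3 records had gpa > 3 and were capped
Step 4: Maximum after transformation = 3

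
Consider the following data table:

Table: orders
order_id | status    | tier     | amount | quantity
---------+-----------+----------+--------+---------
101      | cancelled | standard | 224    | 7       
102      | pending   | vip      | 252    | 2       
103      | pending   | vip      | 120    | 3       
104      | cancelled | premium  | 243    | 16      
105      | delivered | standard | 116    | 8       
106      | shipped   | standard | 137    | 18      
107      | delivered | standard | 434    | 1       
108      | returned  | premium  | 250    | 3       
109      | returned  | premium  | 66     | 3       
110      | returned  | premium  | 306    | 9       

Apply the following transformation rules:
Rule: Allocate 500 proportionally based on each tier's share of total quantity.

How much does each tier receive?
premium: 221.43, standard: 242.86, vip: 35.71

Step 1: Calculate total quantity = 70
Step 2: Calculate each tier's proportion:
  premium: 31/70 = 44.29% → 221.43
  standard: 34/70 = 48.57% → 242.86
  vip: 5/70 = 7.14% → 35.71
Step 3: Verify: sum of allocations ≈ 500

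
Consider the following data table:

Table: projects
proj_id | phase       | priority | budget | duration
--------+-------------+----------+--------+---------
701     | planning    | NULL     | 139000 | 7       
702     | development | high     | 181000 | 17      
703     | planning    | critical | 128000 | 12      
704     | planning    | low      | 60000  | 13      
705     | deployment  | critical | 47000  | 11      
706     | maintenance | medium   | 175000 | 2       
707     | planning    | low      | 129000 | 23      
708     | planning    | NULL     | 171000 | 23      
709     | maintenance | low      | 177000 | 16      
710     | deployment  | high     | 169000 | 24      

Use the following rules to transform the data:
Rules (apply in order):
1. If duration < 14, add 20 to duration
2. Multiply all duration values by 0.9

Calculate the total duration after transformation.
223.2

Step 1: Apply Rule 1 - Add 20 to records with duration < 14
  - 5 records affected: 45 + (5 × 20) = 145
  - Unaffected records: 103
  - Sum after Rule 1: 248
Step 2: Apply Rule 2 - Multiply all by 0.9
  - 248 × 0.9 = 223.2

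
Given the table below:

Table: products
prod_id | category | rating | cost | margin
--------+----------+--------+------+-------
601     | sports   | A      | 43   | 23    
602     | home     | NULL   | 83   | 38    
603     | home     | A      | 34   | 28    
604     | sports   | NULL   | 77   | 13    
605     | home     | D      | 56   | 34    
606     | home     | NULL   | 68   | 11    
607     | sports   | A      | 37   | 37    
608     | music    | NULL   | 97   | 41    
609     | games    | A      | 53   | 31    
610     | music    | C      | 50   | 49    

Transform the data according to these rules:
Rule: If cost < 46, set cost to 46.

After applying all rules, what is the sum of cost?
622

Step 1: 3 records have cost < 46
Step 2: These records originally summed to 114
Step 3: After setting to minimum: 3 × 46 = 138
Step 4: Unaffected records sum: 484
Step 5: Final sum = 138 + 484 = 622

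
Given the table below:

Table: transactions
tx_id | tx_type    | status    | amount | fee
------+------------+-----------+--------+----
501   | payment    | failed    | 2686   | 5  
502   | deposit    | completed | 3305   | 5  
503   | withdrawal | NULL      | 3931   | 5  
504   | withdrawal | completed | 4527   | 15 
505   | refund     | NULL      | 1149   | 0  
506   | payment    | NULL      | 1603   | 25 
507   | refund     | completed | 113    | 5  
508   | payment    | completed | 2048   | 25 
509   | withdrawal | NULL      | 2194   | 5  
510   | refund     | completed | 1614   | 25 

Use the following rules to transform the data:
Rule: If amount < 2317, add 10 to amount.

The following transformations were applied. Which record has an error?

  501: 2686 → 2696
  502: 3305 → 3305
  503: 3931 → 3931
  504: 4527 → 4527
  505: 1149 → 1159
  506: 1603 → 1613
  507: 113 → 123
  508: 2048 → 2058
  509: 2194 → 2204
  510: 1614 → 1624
Record 501 has an error. The correct transformed value should be 2686, not 2696.

Step 1: Check each record against the rule
Step 2: Record 501 has amount = 2686
Step 3: Since 2686 >= 2317, the bonus should not have been applied
Step 4: Correct value = 2686, but claimed value = 2696
Conclusion: Record 501 has the error.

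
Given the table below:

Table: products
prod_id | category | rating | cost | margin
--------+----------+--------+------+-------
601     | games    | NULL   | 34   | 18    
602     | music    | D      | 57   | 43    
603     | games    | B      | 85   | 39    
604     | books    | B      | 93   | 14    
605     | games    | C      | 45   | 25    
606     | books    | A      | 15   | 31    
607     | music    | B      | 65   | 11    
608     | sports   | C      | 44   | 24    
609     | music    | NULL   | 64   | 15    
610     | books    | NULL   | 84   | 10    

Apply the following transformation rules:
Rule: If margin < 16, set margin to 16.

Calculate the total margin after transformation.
244

Step 1: 4 records have margin < 16
Step 2: These records originally summed to 50
Step 3: After setting to minimum: 4 × 16 = 64
Step 4: Unaffected records sum: 180
Step 5: Final sum = 64 + 180 = 244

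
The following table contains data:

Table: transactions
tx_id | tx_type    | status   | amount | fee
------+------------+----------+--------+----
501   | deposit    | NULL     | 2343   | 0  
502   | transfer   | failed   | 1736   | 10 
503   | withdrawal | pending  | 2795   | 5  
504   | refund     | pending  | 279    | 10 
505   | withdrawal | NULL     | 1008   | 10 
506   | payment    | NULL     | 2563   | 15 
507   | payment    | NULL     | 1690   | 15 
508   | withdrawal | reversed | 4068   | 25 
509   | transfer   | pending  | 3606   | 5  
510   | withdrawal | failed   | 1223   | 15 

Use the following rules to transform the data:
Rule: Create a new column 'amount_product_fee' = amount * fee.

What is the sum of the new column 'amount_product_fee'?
246075

Step 1: For each record, compute amount * fee
Example calculations:
  2343 * 0 = 0
  1736 * 10 = 17360
  2795 * 5 = 13975
  ...
Step 2: Sum all derived values
Step 3: Total = 246075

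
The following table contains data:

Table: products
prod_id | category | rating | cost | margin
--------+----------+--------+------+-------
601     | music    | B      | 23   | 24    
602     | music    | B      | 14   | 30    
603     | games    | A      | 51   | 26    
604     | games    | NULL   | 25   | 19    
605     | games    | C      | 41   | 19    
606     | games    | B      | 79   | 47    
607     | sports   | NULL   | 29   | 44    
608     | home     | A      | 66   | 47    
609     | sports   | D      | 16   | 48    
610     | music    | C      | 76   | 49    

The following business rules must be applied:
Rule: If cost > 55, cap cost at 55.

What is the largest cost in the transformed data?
55

Step 1: Original maximum cost = 79
Step 2: Apply cap at 55
Step 3: 3 records had cost > 55 and were capped
Step 4: Maximum after transformation = 55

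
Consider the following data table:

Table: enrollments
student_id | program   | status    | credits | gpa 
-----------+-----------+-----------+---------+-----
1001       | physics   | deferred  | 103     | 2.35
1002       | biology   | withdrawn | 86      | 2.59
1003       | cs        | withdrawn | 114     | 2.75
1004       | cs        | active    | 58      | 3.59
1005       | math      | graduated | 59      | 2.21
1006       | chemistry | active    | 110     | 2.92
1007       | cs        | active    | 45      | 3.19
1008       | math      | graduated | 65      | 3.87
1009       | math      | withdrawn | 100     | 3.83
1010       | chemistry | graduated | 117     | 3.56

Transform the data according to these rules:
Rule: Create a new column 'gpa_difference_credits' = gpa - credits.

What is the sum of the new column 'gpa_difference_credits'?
-826.14

Step 1: For each record, compute gpa - credits
Example calculations:
  2.35 - 103 = -100.65
  2.59 - 86 = -83.41
  2.75 - 114 = -111.25
  ...
Step 2: Sum all derived values
Step 3: Total = -826.14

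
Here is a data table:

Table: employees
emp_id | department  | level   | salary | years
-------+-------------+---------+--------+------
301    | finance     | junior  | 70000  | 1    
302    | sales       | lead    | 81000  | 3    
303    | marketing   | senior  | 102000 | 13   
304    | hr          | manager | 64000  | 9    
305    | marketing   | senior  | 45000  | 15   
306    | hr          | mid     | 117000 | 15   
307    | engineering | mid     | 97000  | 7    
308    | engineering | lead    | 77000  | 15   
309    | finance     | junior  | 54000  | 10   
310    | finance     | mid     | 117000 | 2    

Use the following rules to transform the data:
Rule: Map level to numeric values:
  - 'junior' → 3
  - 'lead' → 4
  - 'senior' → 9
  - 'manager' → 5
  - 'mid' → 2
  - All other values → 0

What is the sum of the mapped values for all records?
43

Step 1: Apply mapping to each record
Step 2: Count by status:
  'junior': 2 records × 3 = 6
  'lead': 2 records × 4 = 8
  'senior': 2 records × 9 = 18
  'manager': 1 records × 5 = 5
  'mid': 3 records × 2 = 6
Step 3: Sum all mapped values = 43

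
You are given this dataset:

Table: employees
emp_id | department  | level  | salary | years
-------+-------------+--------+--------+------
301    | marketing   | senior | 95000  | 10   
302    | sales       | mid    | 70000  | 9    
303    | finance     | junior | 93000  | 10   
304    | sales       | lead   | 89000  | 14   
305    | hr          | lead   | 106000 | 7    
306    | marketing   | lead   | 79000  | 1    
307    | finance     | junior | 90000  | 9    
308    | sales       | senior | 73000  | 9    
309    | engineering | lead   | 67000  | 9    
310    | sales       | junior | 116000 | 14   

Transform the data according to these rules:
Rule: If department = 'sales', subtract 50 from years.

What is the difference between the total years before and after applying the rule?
200

Step 1: Original sum of years = 92
Step 2: 4 records have department = 'sales'
Step 3: Each affected record changes by -50
Step 4: Total change = 4 × -50 = -200
Step 5: New sum = 92 + -200 = -108
Step 6: Difference = |-108 - 92| = 200
        (Sum decreased by 200)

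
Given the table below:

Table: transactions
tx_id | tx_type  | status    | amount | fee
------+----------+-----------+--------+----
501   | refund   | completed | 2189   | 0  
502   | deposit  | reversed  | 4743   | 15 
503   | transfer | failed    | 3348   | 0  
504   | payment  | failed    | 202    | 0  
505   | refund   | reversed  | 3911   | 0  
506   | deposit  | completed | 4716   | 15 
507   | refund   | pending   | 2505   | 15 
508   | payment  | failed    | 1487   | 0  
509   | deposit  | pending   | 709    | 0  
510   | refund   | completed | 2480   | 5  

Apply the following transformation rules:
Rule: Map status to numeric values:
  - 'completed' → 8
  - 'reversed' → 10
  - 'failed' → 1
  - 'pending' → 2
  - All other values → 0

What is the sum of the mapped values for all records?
51

Step 1: Apply mapping to each record
Step 2: Count by status:
  'completed': 3 records × 8 = 24
  'reversed': 2 records × 10 = 20
  'failed': 3 records × 1 = 3
  'pending': 2 records × 2 = 4
Step 3: Sum all mapped values = 51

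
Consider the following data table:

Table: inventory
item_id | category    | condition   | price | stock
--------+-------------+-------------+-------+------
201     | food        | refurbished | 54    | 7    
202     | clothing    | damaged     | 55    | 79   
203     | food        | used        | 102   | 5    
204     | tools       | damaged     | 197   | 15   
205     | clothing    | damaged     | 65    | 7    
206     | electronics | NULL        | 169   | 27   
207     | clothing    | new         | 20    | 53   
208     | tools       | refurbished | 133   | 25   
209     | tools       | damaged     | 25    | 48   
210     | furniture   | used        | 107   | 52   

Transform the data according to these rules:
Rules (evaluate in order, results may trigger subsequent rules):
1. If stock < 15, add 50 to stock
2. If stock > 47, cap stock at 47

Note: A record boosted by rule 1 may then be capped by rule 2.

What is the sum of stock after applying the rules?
396

Step 1: Apply rule 1 to records with stock < 15
  - 3 records get bonus of 50
  - Of these, 3 records then exceed 47 and get capped
Step 2: Apply rule 2 to records with stock > 47
  - 4 records (original) are capped
Step 3: Calculate final sum = 396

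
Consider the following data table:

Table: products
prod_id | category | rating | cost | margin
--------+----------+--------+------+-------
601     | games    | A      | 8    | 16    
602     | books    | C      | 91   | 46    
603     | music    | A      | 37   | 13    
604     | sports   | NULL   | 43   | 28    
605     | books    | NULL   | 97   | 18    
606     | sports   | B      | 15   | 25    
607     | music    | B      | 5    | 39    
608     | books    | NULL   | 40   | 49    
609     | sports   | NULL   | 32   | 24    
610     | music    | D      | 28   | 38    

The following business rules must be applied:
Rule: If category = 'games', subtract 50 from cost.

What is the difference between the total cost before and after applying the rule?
50

Step 1: Original sum of cost = 396
Step 2: 1 records have category = 'games'
Step 3: Each affected record changes by -50
Step 4: Total change = 1 × -50 = -50
Step 5: New sum = 396 + -50 = 346
Step 6: Difference = |346 - 396| = 50
        (Sum decreased by 50)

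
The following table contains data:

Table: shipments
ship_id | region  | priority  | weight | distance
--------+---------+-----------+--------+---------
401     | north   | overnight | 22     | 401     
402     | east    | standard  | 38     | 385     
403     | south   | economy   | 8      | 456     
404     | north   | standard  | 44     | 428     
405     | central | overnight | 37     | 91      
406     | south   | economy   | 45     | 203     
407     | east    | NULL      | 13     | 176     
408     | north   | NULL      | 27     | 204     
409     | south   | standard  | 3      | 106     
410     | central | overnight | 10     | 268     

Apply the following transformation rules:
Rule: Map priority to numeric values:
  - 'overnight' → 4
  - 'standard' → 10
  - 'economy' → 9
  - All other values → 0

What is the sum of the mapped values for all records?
60

Step 1: Apply mapping to each record
Step 2: Count by status:
  'overnight': 3 records × 4 = 12
  'standard': 3 records × 10 = 30
  'economy': 2 records × 9 = 18
Step 3: Sum all mapped values = 60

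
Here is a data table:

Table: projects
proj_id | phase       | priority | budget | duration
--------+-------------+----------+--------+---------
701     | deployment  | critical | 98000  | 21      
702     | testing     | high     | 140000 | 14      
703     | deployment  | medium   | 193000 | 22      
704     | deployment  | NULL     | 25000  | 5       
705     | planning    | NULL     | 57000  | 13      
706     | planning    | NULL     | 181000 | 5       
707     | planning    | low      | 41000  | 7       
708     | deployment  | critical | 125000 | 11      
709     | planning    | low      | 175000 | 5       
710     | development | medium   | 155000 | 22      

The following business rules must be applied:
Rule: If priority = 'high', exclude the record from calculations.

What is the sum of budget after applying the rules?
1050000

Step 1: Identify records where priority = 'high'
Step 2: The excluded records sum to 140000
Step 3: Original total budget = 1190000
Step 4: Remaining total = 1190000 - 140000 = 1050000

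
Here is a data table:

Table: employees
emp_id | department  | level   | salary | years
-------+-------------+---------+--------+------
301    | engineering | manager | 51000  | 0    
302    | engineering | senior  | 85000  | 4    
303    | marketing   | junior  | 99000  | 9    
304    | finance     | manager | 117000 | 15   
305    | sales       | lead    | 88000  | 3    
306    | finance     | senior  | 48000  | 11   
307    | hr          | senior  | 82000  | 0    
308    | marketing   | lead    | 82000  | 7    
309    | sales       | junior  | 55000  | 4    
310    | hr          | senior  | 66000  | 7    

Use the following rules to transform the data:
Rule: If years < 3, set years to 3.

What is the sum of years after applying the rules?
66

Step 1: 2 records have years < 3
Step 2: These records originally summed to 0
Step 3: After setting to minimum: 2 × 3 = 6
Step 4: Unaffected records sum: 60
Step 5: Final sum = 6 + 60 = 66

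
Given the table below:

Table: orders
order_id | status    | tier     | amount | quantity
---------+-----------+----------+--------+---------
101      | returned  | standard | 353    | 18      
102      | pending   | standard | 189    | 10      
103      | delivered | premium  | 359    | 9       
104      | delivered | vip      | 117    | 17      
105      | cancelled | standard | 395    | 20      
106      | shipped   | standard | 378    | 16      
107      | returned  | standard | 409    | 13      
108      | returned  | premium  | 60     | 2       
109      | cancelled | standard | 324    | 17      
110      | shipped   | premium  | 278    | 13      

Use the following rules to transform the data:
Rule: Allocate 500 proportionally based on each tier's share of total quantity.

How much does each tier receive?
premium: 88.89, standard: 348.15, vip: 62.96

Step 1: Calculate total quantity = 135
Step 2: Calculate each tier's proportion:
  premium: 24/135 = 17.78% → 88.89
  standard: 94/135 = 69.63% → 348.15
  vip: 17/135 = 12.59% → 62.96
Step 3: Verify: sum of allocations ≈ 500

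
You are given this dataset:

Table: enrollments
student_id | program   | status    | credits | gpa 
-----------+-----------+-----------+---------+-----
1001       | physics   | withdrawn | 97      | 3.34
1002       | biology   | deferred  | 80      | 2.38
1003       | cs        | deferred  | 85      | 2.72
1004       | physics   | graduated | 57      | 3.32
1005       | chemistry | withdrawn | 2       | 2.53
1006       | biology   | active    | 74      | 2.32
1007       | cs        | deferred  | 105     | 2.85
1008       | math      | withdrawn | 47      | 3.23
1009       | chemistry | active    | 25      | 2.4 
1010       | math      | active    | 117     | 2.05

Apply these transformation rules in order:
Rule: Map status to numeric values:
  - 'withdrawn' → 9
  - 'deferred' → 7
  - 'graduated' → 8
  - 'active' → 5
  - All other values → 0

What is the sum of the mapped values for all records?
71

Step 1: Apply mapping to each record
Step 2: Count by status:
  'withdrawn': 3 records × 9 = 27
  'deferred': 3 records × 7 = 21
  'graduated': 1 records × 8 = 8
  'active': 3 records × 5 = 15
Step 3: Sum all mapped values = 71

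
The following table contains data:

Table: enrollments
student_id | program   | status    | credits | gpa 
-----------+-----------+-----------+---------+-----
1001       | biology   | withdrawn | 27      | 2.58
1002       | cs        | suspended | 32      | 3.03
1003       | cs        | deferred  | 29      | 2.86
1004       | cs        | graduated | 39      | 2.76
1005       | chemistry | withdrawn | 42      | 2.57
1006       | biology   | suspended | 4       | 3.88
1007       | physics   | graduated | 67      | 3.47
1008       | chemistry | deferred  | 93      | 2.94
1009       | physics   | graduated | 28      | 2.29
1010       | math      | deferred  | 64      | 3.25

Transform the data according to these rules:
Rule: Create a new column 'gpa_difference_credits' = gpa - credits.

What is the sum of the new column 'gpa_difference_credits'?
-395.37

Step 1: For each record, compute gpa - credits
Example calculations:
  2.58 - 27 = -24.42
  3.03 - 32 = -28.97
  2.86 - 29 = -26.14
  ...
Step 2: Sum all derived values
Step 3: Total = -395.37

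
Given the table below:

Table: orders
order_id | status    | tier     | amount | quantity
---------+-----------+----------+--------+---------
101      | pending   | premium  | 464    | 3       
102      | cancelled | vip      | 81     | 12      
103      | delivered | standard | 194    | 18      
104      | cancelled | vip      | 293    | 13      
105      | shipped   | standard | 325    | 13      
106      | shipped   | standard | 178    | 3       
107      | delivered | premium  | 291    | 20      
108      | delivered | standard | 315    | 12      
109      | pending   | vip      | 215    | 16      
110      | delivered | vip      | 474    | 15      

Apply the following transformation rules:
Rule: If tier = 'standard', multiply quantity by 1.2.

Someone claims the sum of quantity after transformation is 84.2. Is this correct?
No, the correct result is 134.2.

Step 1: Calculate the correct sum after transformation
Step 2: Apply multiplier 1.2 to records where tier = 'standard'
Step 3: Correct result = 134.2
Step 4: Claimed result = 84.2
Step 5: 134.2 ≠ 84.2
Conclusion: The claimed result is incorrect. The correct answer is 134.2.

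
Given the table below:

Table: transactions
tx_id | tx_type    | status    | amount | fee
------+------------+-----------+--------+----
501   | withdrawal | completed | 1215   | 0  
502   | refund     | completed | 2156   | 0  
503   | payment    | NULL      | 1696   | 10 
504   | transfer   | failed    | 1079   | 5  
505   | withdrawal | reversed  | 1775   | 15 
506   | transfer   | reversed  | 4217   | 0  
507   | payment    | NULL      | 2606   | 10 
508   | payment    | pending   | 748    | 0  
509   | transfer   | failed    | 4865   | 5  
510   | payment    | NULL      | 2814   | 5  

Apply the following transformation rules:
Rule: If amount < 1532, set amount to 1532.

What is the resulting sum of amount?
24725

Step 1: 3 records have amount < 1532
Step 2: These records originally summed to 3042
Step 3: After setting to minimum: 3 × 1532 = 4596
Step 4: Unaffected records sum: 20129
Step 5: Final sum = 4596 + 20129 = 24725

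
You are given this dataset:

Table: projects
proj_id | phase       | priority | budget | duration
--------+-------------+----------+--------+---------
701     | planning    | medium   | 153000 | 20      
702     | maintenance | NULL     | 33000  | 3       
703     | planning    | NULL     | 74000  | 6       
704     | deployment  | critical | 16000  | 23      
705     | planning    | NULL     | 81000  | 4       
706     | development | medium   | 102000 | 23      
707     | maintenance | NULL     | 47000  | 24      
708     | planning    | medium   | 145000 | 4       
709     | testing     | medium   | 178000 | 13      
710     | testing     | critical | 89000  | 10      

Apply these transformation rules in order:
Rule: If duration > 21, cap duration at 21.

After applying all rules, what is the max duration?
21

Step 1: Original maximum duration = 24
Step 2: Apply cap at 21
Step 3: 3 records had duration > 21 and were capped
Step 4: Maximum after transformation = 21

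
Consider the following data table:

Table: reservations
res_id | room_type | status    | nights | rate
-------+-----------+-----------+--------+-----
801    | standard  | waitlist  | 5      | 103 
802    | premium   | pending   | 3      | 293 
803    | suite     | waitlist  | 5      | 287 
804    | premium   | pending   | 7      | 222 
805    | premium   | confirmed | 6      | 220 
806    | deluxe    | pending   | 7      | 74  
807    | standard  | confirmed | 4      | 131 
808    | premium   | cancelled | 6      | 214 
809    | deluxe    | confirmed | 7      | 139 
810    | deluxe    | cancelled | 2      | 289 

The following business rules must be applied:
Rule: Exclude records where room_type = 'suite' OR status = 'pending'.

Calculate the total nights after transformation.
30

Step 1: Find records where room_type = 'suite' OR status = 'pending'
Step 2: 4 records match, summing to 22
Step 3: Original sum: 52
Step 4: Remaining sum = 52 - 22 = 30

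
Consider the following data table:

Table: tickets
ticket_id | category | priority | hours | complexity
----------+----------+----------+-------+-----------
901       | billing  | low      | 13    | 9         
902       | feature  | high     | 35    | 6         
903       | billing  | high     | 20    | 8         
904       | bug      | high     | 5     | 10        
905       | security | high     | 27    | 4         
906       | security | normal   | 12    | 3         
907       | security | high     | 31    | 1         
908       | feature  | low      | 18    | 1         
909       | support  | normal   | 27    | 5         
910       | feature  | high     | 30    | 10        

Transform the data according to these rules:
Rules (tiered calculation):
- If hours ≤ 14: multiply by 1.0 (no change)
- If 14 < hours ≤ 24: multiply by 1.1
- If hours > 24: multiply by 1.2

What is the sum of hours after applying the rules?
251.8

Step 1: Tier 1 (hours ≤ 14): 3 records, sum = 30 × 1.0 = 30.0
Step 2: Tier 2 (14 < hours ≤ 24): 2 records, sum = 38 × 1.1 = 41.8
Step 3: Tier 3 (hours > 24): 5 records, sum = 150 × 1.2 = 180.0
Step 4: Final sum = 30.0 + 41.8 + 180.0 = 251.8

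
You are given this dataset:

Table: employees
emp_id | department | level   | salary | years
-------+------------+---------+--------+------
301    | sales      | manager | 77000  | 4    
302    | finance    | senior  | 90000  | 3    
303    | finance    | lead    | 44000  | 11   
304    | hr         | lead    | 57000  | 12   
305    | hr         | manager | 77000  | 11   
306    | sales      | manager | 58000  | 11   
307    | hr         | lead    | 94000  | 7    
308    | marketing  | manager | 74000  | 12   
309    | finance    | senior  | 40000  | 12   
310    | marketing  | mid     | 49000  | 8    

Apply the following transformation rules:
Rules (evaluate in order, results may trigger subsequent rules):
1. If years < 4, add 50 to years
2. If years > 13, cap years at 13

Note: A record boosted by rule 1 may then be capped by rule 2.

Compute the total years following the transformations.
101

Step 1: Apply rule 1 to records with years < 4
  - 1 records get bonus of 50
  - Of these, 1 records then exceed 13 and get capped
Step 2: Apply rule 2 to records with years > 13
  - 0 records (original) are capped
Step 3: Calculate final sum = 101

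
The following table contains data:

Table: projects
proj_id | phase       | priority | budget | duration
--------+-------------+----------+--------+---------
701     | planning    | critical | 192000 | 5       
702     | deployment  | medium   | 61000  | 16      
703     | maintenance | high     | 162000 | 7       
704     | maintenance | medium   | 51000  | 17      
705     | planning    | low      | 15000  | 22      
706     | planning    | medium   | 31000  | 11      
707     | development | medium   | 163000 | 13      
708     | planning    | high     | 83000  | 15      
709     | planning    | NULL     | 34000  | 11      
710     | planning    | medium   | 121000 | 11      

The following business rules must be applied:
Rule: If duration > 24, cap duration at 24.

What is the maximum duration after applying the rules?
22

Step 1: Original maximum duration = 22
Step 2: Check cap of 24 against maximum
Step 3: No records exceed the cap (max 22 <= cap 24), so no capping applies
Step 4: Maximum after transformation = 22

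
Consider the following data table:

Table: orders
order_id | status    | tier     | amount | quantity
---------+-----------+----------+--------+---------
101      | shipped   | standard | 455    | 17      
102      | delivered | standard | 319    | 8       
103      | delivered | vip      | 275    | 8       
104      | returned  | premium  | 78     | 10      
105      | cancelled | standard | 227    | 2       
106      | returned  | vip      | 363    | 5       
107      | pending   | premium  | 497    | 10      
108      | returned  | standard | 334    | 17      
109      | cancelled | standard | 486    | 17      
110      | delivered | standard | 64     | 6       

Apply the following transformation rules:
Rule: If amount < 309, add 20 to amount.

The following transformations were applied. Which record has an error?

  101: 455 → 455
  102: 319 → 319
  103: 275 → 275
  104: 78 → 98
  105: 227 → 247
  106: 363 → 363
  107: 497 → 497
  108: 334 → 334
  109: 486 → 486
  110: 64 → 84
Record 103 has an error. The correct transformed value should be 295, not 275.

Step 1: Check each record against the rule
Step 2: Record 103 has amount = 275
Step 3: Since 275 < 309, the bonus should have been applied
Step 4: Correct value = 295, but claimed value = 275
Conclusion: Record 103 has the error.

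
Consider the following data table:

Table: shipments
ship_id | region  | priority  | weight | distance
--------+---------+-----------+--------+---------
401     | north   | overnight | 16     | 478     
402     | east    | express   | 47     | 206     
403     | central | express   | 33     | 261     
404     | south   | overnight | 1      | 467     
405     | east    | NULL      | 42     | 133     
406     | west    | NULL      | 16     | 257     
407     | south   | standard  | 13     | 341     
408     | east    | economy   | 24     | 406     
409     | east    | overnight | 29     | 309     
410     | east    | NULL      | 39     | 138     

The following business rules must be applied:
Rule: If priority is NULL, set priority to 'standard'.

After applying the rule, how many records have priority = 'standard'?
4

Step 1: Count records where priority IS NULL
Step 2: Found 3 records with NULL priority
Step 3: These records will have priority set to 'standard'
Step 4: Records already having priority = 'standard': 1
Step 5: Answer: 3 + 1 = 4 records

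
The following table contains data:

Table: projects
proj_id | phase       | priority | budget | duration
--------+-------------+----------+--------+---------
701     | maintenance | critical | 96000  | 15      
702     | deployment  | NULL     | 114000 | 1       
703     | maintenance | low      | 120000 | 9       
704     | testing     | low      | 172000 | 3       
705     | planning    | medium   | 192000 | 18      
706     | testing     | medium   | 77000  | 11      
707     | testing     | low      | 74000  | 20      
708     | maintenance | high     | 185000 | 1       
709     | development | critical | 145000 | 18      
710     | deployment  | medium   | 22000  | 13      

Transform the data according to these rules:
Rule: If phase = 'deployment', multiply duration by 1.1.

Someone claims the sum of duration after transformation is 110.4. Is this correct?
Yes, the result is correct.

Step 1: Calculate the correct sum after transformation
Step 2: Apply multiplier 1.1 to records where phase = 'deployment'
Step 3: Correct result = 110.4
Step 4: Claimed result = 110.4
Step 5: 110.4 = 110.4 ✓
Conclusion: The claimed result is correct.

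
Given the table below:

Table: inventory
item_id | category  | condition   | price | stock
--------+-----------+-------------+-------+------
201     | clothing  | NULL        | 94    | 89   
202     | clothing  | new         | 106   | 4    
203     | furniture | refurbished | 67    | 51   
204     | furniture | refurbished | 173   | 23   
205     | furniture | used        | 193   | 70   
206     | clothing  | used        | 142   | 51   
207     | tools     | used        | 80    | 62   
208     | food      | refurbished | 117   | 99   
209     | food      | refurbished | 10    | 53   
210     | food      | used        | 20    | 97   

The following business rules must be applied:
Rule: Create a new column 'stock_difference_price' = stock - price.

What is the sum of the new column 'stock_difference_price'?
-403

Step 1: For each record, compute stock - price
Example calculations:
  89 - 94 = -5
  4 - 106 = -102
  51 - 67 = -16
  ...
Step 2: Sum all derived values
Step 3: Total = -403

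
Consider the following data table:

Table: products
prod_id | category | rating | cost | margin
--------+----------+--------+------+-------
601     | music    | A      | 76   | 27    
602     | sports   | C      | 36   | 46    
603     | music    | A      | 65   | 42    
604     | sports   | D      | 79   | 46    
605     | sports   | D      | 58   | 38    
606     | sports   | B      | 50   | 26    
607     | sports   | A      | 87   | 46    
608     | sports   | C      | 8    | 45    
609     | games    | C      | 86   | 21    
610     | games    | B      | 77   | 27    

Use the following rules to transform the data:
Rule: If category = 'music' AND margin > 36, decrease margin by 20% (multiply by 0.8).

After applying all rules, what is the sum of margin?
355.6

Step 1: Find records where category = 'music' AND margin > 36
Step 2: 1 records match, summing to 42
Step 3: After multiplier: 42 × 0.8 = 33.6
Step 4: Unaffected records sum: 322
Step 5: Final sum = 33.6 + 322 = 355.6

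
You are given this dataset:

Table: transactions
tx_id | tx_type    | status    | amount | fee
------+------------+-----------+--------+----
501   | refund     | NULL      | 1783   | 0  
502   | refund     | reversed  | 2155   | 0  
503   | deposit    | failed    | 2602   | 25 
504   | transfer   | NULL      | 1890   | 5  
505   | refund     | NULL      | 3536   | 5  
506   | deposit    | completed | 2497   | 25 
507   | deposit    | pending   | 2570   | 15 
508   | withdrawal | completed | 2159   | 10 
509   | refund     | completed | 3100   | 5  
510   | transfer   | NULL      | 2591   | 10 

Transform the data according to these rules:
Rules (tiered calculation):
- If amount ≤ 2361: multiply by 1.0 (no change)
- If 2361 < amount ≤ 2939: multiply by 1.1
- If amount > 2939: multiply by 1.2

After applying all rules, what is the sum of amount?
27236.2

Step 1: Tier 1 (amount ≤ 2361): 4 records, sum = 7987 × 1.0 = 7987.0
Step 2: Tier 2 (2361 < amount ≤ 2939): 4 records, sum = 10260 × 1.1 = 11286.0
Step 3: Tier 3 (amount > 2939): 2 records, sum = 6636 × 1.2 = 7963.2
Step 4: Final sum = 7987.0 + 11286.0 + 7963.2 = 27236.2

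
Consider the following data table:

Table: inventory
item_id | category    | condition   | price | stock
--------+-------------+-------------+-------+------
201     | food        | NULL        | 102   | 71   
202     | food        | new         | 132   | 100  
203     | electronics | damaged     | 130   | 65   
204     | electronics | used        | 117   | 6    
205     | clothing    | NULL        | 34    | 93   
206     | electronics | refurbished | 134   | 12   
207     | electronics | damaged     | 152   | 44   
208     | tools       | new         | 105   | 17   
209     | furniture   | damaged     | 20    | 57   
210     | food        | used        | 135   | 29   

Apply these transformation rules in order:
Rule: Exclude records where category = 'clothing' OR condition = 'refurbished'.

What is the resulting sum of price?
893

Step 1: Find records where category = 'clothing' OR condition = 'refurbished'
Step 2: 2 records match, summing to 168
Step 3: Original sum: 1061
Step 4: Remaining sum = 1061 - 168 = 893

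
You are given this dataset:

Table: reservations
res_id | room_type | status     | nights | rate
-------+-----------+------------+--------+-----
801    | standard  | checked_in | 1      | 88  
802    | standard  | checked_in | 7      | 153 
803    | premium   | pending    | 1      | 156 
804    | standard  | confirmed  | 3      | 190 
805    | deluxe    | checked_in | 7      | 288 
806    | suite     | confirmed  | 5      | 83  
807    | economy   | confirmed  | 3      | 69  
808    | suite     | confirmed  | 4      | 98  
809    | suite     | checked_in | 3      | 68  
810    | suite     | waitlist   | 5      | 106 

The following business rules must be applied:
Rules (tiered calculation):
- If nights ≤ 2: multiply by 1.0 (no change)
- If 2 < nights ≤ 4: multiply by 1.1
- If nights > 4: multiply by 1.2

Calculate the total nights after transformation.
45.1

Step 1: Tier 1 (nights ≤ 2): 2 records, sum = 2 × 1.0 = 2.0
Step 2: Tier 2 (2 < nights ≤ 4): 4 records, sum = 13 × 1.1 = 14.3
Step 3: Tier 3 (nights > 4): 4 records, sum = 24 × 1.2 = 28.8
Step 4: Final sum = 2.0 + 14.3 + 28.8 = 45.1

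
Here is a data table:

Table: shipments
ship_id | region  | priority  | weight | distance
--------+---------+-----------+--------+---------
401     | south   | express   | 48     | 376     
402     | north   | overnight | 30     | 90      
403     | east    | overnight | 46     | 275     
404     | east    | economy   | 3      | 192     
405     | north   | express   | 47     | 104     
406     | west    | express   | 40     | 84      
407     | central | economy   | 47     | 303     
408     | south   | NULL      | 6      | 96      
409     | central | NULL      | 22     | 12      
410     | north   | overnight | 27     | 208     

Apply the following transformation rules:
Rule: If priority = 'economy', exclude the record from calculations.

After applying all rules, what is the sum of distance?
1245

Step 1: Identify records where priority = 'economy'
Step 2: The excluded records sum to 495
Step 3: Original total distance = 1740
Step 4: Remaining total = 1740 - 495 = 1245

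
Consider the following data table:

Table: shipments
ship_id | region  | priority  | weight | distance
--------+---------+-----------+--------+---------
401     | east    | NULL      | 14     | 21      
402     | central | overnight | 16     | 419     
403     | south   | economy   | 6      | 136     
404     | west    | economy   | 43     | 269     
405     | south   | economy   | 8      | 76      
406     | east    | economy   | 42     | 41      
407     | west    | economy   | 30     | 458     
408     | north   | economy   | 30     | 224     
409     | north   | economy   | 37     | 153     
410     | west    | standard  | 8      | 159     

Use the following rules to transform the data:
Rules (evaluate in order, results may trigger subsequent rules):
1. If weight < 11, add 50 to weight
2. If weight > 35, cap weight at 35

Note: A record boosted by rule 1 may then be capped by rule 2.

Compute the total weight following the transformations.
300

Step 1: Apply rule 1 to records with weight < 11
  - 3 records get bonus of 50
  - Of these, 3 records then exceed 35 and get capped
Step 2: Apply rule 2 to records with weight > 35
  - 3 records (original) are capped
Step 3: Calculate final sum = 300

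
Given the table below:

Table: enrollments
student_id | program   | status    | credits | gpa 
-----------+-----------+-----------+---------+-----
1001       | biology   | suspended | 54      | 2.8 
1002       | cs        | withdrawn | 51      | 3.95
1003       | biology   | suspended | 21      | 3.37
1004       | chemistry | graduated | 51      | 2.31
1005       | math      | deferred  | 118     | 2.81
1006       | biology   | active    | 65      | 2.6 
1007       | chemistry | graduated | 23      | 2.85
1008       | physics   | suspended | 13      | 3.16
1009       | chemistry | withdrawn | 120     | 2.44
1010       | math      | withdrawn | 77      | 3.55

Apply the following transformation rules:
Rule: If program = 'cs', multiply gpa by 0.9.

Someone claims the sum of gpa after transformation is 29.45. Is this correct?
Yes, the result is correct.

Step 1: Calculate the correct sum after transformation
Step 2: Apply multiplier 0.9 to records where program = 'cs'
Step 3: Correct result = 29.45
Step 4: Claimed result = 29.45
Step 5: 29.45 = 29.45 ✓
Conclusion: The claimed result is correct.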